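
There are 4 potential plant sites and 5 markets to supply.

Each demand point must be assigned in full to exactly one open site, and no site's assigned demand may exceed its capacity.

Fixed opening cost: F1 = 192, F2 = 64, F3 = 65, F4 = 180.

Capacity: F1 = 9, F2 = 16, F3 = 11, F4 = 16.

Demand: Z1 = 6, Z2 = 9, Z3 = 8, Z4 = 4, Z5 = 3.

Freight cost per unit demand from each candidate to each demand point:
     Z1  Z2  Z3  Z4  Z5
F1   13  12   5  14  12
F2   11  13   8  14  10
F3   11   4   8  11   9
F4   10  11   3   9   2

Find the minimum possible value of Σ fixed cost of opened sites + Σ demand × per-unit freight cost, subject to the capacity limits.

Open {F2, F3, F4}; cheapest assignment that respects the capacities:
  F2 (cap 16, load 6): Z1 — cost 6×11 = 66
  F3 (cap 11, load 9): Z2 — cost 9×4 = 36
  F4 (cap 16, load 15): Z3, Z4, Z5 — cost 8×3 + 4×9 + 3×2 = 66
  Shipping 168, fixed 309 → total 477.
  Any other capacity-feasible assignment to {F2, F3, F4} ships for at least 168.
Compare {F2, F4}: its best feasible assignment gives total 493.
Compare {F1, F2, F3}: its best feasible assignment gives total 549.
Every other set of open sites that can feasibly serve all demand totals ≥ 493 even under its best assignment. Minimum: 477.

477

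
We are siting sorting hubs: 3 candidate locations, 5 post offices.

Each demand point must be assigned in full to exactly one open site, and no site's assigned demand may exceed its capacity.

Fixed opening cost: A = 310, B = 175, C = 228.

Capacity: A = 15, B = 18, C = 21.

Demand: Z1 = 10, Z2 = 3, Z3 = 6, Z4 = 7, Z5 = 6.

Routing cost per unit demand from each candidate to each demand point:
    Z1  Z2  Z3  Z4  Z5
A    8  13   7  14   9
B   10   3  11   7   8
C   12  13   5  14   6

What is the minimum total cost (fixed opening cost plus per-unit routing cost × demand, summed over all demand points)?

Open {B, C}; cheapest assignment that respects the capacities:
  B (cap 18, load 17): Z1, Z4 — cost 10×10 + 7×7 = 149
  C (cap 21, load 15): Z2, Z3, Z5 — cost 3×13 + 6×5 + 6×6 = 105
  Shipping 254, fixed 403 → total 657.
  Any other capacity-feasible assignment to {B, C} ships for at least 254.
Compare {A, B}: its best feasible assignment gives total 769.
Compare {A, C}: its best feasible assignment gives total 821.
Every other set of open sites that can feasibly serve all demand totals ≥ 769 even under its best assignment. Minimum: 657.

657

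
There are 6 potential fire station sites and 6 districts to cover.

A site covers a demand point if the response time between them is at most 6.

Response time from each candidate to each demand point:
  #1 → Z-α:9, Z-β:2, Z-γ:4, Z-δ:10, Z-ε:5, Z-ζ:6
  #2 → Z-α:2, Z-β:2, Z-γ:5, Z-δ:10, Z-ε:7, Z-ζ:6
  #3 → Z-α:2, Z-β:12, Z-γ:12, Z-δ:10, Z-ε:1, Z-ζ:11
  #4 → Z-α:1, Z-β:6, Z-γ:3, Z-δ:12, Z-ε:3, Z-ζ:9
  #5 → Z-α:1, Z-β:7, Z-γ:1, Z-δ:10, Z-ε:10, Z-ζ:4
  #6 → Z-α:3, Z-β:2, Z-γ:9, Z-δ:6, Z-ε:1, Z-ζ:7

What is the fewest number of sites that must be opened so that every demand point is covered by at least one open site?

2

Coverage sets (demand points within 6 of each site):
  #1: {Z-β, Z-γ, Z-ε, Z-ζ}
  #2: {Z-α, Z-β, Z-γ, Z-ζ}
  #3: {Z-α, Z-ε}
  #4: {Z-α, Z-β, Z-γ, Z-ε}
  #5: {Z-α, Z-γ, Z-ζ}
  #6: {Z-α, Z-β, Z-δ, Z-ε}
No single site covers all 6 demand points.
But {#1, #6} covers everything, so the minimum is 2.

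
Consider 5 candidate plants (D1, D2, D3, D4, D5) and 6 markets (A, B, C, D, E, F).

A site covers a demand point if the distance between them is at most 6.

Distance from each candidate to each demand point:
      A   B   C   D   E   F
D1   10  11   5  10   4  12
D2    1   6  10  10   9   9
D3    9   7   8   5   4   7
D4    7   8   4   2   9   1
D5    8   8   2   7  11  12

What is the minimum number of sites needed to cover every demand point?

Coverage sets (demand points within 6 of each site):
  D1: {C, E}
  D2: {A, B}
  D3: {D, E}
  D4: {C, D, F}
  D5: {C}
No 2 sites suffice: every size-2 union leaves at least one demand point uncovered.
But {D1, D2, D4} covers everything, so the minimum is 3.

3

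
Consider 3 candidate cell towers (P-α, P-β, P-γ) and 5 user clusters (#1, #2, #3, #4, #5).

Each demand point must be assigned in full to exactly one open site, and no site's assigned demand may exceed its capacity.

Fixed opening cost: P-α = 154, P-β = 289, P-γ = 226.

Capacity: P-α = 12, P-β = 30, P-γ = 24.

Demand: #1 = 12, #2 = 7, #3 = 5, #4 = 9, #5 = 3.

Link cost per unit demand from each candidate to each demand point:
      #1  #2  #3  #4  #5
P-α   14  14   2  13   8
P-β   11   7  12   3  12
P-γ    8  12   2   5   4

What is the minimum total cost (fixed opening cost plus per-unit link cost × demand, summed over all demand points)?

Open {P-α, P-γ}; cheapest assignment that respects the capacities:
  P-α (cap 12, load 12): #2, #3 — cost 7×14 + 5×2 = 108
  P-γ (cap 24, load 24): #1, #4, #5 — cost 12×8 + 9×5 + 3×4 = 153
  Shipping 261, fixed 380 → total 641.
  Any other capacity-feasible assignment to {P-α, P-γ} ships for at least 261.
Compare {P-α, P-β}: its best feasible assignment gives total 685.
Compare {P-β, P-γ}: its best feasible assignment gives total 709.
Every other set of open sites that can feasibly serve all demand totals ≥ 685 even under its best assignment. Minimum: 641.

641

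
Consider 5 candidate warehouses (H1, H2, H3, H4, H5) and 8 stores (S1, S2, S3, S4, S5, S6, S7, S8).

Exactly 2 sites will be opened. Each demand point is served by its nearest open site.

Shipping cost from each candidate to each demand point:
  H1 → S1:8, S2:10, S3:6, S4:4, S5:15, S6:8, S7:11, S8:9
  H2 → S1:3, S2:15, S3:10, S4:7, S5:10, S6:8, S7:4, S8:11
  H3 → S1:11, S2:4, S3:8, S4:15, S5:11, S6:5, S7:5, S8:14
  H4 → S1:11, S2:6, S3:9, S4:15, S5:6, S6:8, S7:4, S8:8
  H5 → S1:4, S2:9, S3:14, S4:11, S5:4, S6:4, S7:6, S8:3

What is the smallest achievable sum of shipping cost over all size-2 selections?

Open {H1, H5}.
  S1→H5 4, S2→H5 9, S3→H1 6, S4→H1 4, S5→H5 4, S6→H5 4, S7→H5 6, S8→H5 3  ⇒ total 40.
Compare {H3, H5}: total 43.
Compare {H2, H5}: total 44.
No size-2 selection does better; minimum is 40.

40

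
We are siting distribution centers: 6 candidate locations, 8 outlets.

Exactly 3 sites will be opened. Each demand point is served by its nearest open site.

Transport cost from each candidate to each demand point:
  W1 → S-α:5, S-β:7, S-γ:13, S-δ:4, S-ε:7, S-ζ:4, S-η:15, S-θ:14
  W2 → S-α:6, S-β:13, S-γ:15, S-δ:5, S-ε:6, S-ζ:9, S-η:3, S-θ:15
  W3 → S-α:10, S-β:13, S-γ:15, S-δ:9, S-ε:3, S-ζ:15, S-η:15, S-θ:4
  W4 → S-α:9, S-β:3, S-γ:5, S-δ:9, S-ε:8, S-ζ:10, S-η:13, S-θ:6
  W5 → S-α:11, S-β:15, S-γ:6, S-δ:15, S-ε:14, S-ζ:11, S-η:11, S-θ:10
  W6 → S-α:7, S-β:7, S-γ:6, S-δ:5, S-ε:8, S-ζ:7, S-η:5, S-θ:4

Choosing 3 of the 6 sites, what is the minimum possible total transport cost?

36

Open {W1, W2, W4}.
  S-α→W1 5, S-β→W4 3, S-γ→W4 5, S-δ→W1 4, S-ε→W2 6, S-ζ→W1 4, S-η→W2 3, S-θ→W4 6  ⇒ total 36.
Compare {W1, W4, W6}: total 37.
Compare {W1, W3, W6}: total 38.
No size-3 selection does better; minimum is 36.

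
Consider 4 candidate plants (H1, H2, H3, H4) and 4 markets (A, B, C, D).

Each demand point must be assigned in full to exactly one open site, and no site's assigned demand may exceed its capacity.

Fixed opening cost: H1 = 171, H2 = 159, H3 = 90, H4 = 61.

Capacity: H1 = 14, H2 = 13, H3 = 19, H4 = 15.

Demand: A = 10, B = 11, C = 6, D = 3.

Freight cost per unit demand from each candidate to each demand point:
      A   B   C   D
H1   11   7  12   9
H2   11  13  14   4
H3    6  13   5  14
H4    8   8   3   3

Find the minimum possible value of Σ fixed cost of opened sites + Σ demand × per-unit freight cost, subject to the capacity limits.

338

Open {H3, H4}; cheapest assignment that respects the capacities:
  H3 (cap 19, load 16): A, C — cost 10×6 + 6×5 = 90
  H4 (cap 15, load 14): B, D — cost 11×8 + 3×3 = 97
  Shipping 187, fixed 151 → total 338.
  Any other capacity-feasible assignment to {H3, H4} ships for at least 187.
Compare {H1, H3}: its best feasible assignment gives total 455.
Compare {H1, H3, H4}: its best feasible assignment gives total 486.
Every other set of open sites that can feasibly serve all demand totals ≥ 455 even under its best assignment. Minimum: 338.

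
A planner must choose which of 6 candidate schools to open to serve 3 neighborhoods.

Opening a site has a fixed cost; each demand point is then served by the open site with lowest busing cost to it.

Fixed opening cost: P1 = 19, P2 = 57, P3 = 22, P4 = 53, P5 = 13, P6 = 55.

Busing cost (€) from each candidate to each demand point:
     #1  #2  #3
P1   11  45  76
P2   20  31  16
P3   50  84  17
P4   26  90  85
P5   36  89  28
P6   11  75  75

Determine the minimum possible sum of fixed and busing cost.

114

Open {P1, P3}: assign each demand point to its cheapest open site.
  #1→P1 11, #2→P1 45, #3→P3 17
  busing cost 73, fixed 41 → total 114.
Compare {P1, P5}: busing cost 84 + fixed 32 = 116.
Compare {P2}: busing cost 67 + fixed 57 = 124.
Compare {P1, P3, P5}: busing cost 73 + fixed 54 = 127.
All other subsets cost ≥ 116. Minimum total cost: 114.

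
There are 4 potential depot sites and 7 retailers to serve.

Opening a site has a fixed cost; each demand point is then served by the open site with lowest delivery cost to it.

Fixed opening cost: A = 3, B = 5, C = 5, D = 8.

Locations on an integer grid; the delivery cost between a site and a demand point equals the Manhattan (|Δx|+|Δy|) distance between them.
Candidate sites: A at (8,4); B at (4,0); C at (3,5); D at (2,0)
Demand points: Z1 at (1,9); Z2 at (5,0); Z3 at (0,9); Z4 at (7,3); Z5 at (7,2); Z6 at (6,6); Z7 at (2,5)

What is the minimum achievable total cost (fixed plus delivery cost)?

Open {A, B, C}: assign each demand point to its cheapest open site.
  Z1→C 6, Z2→B 1, Z3→C 7, Z4→A 2, Z5→A 3, Z6→A 4, Z7→C 1
  delivery cost 24, fixed 13 → total 37.
Compare {A, C}: delivery cost 30 + fixed 8 = 38.
Compare {B, C}: delivery cost 30 + fixed 10 = 40.
Compare {A, C, D}: delivery cost 26 + fixed 16 = 42.
All other subsets cost ≥ 38. Minimum total cost: 37.

37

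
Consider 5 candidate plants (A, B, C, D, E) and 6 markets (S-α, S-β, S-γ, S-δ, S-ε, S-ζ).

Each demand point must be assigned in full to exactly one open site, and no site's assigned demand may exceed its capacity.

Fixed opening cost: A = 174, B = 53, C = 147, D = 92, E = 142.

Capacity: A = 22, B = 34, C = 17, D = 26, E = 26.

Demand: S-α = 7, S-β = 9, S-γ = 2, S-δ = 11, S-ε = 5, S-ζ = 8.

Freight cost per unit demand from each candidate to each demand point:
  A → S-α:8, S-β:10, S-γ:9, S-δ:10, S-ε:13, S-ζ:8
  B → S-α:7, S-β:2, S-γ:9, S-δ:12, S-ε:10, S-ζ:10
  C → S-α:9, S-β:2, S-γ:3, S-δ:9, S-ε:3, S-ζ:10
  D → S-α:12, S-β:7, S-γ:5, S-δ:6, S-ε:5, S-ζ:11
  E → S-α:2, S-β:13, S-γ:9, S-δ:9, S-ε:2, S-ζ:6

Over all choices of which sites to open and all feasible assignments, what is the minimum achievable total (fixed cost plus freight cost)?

393

Open {B, D}; cheapest assignment that respects the capacities:
  B (cap 34, load 24): S-α, S-β, S-ζ — cost 7×7 + 9×2 + 8×10 = 147
  D (cap 26, load 18): S-γ, S-δ, S-ε — cost 2×5 + 11×6 + 5×5 = 101
  Shipping 248, fixed 145 → total 393.
  Any other capacity-feasible assignment to {B, D} ships for at least 248.
Compare {B, E}: its best feasible assignment gives total 434.
Compare {D, E}: its best feasible assignment gives total 445.
Every other set of open sites that can feasibly serve all demand totals ≥ 434 even under its best assignment. Minimum: 393.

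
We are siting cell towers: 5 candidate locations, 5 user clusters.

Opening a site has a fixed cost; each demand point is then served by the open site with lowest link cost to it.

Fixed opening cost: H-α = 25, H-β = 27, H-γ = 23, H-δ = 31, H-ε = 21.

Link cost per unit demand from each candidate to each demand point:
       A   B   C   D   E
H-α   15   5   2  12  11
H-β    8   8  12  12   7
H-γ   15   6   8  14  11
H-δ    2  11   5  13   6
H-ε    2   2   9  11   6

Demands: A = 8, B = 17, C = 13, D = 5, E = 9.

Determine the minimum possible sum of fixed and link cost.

Open {H-α, H-ε}: assign each demand point to its cheapest open site.
  A→H-ε 8×2=16, B→H-ε 17×2=34, C→H-α 13×2=26, D→H-ε 5×11=55, E→H-ε 9×6=54
  link cost 185, fixed 46 → total 231.
Compare {H-α, H-γ, H-ε}: link cost 185 + fixed 69 = 254.
Compare {H-α, H-β, H-ε}: link cost 185 + fixed 73 = 258.
Compare {H-α, H-δ, H-ε}: link cost 185 + fixed 77 = 262.
All other subsets cost ≥ 254. Minimum total cost: 231.

231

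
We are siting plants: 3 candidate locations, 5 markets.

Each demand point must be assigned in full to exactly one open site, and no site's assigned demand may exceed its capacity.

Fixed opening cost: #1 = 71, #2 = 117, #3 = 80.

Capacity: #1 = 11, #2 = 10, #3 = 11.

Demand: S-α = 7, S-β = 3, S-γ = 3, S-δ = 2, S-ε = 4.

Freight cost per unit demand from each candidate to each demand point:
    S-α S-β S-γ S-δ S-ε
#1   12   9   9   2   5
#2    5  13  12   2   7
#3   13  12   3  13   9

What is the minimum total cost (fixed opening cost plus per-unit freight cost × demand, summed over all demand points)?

301

Open {#1, #2}; cheapest assignment that respects the capacities:
  #1 (cap 11, load 10): S-β, S-γ, S-ε — cost 3×9 + 3×9 + 4×5 = 74
  #2 (cap 10, load 9): S-α, S-δ — cost 7×5 + 2×2 = 39
  Shipping 113, fixed 188 → total 301.
  Any other capacity-feasible assignment to {#1, #2} ships for at least 113.
Compare {#1, #3}: its best feasible assignment gives total 302.
Compare {#2, #3}: its best feasible assignment gives total 317.
Every other set of open sites that can feasibly serve all demand totals ≥ 302 even under its best assignment. Minimum: 301.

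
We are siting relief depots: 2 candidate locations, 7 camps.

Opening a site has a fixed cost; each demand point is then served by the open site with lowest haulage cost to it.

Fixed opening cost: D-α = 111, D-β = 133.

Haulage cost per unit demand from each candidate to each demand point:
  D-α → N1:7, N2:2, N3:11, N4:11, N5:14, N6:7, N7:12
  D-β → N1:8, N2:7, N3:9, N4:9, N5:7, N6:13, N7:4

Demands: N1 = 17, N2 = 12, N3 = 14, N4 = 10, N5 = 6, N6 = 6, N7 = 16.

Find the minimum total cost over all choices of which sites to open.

Open {D-α, D-β}: assign each demand point to its cheapest open site.
  N1→D-α 17×7=119, N2→D-α 12×2=24, N3→D-β 14×9=126, N4→D-β 10×9=90, N5→D-β 6×7=42, N6→D-α 6×7=42, N7→D-β 16×4=64
  haulage cost 507, fixed 244 → total 751.
Compare {D-β}: haulage cost 620 + fixed 133 = 753.
Compare {D-α}: haulage cost 725 + fixed 111 = 836.

751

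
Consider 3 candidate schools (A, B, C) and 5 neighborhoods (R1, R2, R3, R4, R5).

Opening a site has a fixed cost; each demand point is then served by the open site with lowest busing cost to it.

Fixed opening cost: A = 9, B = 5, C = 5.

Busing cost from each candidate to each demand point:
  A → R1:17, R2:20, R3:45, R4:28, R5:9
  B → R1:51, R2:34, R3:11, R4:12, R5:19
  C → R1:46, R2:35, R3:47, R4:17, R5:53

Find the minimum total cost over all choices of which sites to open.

Open {A, B}: assign each demand point to its cheapest open site.
  R1→A 17, R2→A 20, R3→B 11, R4→B 12, R5→A 9
  busing cost 69, fixed 14 → total 83.
Compare {A, B, C}: busing cost 69 + fixed 19 = 88.
Compare {A, C}: busing cost 108 + fixed 14 = 122.
Compare {A}: busing cost 119 + fixed 9 = 128.
All other subsets cost ≥ 88. Minimum total cost: 83.

83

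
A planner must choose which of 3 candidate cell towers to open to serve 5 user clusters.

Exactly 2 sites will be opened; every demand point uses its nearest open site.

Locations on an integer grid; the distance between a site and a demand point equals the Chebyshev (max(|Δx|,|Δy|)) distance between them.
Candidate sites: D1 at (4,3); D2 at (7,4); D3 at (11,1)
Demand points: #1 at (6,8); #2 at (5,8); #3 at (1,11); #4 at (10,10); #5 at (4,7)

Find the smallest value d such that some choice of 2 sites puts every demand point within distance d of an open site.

Open {D1, D2}.
  Farthest demand point is #3 at distance 7 (to D2); all others are ≤ 7.
With {D2, D3} the worst case is 7.
With {D1, D3} the worst case is 8.
No size-2 selection achieves below 7.

7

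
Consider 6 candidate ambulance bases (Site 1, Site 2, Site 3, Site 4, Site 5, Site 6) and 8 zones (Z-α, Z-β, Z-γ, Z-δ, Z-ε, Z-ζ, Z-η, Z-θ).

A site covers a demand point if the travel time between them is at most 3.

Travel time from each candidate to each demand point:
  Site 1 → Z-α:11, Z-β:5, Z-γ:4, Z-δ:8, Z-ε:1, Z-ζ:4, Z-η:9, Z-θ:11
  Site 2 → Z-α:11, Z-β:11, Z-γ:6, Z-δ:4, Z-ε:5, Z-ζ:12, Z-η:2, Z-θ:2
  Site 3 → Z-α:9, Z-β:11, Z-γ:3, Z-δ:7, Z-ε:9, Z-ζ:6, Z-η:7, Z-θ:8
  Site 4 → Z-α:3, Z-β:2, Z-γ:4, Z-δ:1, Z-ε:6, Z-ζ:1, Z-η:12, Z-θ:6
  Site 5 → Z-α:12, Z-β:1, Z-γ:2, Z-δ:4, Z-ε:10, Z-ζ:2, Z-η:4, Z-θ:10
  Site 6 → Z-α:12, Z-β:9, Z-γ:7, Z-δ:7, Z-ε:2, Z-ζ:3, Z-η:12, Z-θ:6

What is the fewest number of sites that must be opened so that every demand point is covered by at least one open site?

4

Coverage sets (demand points within 3 of each site):
  Site 1: {Z-ε}
  Site 2: {Z-η, Z-θ}
  Site 3: {Z-γ}
  Site 4: {Z-α, Z-β, Z-δ, Z-ζ}
  Site 5: {Z-β, Z-γ, Z-ζ}
  Site 6: {Z-ε, Z-ζ}
No 3 sites suffice: every size-3 union leaves at least one demand point uncovered.
But {Site 1, Site 2, Site 3, Site 4} covers everything, so the minimum is 4.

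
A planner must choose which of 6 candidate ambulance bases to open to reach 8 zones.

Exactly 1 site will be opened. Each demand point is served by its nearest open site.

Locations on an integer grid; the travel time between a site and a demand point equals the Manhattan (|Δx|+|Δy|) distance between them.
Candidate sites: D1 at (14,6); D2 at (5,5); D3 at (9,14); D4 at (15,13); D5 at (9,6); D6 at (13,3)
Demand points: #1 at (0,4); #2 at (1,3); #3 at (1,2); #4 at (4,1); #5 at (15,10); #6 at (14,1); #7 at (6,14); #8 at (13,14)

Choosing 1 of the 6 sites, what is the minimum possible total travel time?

79

Open {D2}.
  #1→D2 6, #2→D2 6, #3→D2 7, #4→D2 5, #5→D2 15, #6→D2 13, #7→D2 10, #8→D2 17  ⇒ total 79.
Compare {D5}: total 87.
Compare {D6}: total 91.
No size-1 selection does better; minimum is 79.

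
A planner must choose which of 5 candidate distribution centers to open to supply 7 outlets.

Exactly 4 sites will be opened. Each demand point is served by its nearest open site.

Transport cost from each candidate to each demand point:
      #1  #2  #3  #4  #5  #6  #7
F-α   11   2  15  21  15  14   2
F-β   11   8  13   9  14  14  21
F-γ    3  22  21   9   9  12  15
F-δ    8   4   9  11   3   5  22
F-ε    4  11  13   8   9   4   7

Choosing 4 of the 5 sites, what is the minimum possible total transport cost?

31

Open {F-α, F-γ, F-δ, F-ε}.
  #1→F-γ 3, #2→F-α 2, #3→F-δ 9, #4→F-ε 8, #5→F-δ 3, #6→F-ε 4, #7→F-α 2  ⇒ total 31.
Compare {F-α, F-β, F-δ, F-ε}: total 32.
Compare {F-α, F-β, F-γ, F-δ}: total 33.
No size-4 selection does better; minimum is 31.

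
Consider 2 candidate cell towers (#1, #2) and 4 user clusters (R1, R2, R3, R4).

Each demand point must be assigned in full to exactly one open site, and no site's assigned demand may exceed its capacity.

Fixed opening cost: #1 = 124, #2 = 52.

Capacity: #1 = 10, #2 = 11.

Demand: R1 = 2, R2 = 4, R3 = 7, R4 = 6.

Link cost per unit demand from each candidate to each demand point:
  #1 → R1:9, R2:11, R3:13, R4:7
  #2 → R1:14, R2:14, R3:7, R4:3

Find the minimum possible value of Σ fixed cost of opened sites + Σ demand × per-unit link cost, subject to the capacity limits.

Open {#1, #2}; cheapest assignment that respects the capacities:
  #1 (cap 10, load 10): R2, R4 — cost 4×11 + 6×7 = 86
  #2 (cap 11, load 9): R1, R3 — cost 2×14 + 7×7 = 77
  Shipping 163, fixed 176 → total 339.
  Any other capacity-feasible assignment to {#1, #2} ships for at least 163.
Total demand is 19 and no other set of sites has combined capacity ≥ 19, so {#1, #2} is the only feasible choice of open sites. Minimum: 339.

339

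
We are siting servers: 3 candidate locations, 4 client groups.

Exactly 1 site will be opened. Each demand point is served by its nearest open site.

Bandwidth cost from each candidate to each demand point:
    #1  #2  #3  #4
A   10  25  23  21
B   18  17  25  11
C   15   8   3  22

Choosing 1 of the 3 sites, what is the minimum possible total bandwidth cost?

Open {C}.
  #1→C 15, #2→C 8, #3→C 3, #4→C 22  ⇒ total 48.
Compare {B}: total 71.
Compare {A}: total 79.

48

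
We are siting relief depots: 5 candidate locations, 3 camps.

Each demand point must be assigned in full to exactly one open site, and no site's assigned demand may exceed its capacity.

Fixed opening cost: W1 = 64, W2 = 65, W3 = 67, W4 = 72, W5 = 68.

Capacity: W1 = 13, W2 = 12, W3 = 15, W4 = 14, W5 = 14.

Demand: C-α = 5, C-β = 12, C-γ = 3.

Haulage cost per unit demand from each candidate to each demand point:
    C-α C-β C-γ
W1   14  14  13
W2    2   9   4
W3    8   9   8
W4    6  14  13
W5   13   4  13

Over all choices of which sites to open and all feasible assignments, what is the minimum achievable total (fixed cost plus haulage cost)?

203

Open {W2, W5}; cheapest assignment that respects the capacities:
  W2 (cap 12, load 8): C-α, C-γ — cost 5×2 + 3×4 = 22
  W5 (cap 14, load 12): C-β — cost 12×4 = 48
  Shipping 70, fixed 133 → total 203.
  Any other capacity-feasible assignment to {W2, W5} ships for at least 70.
Compare {W3, W5}: its best feasible assignment gives total 247.
Compare {W4, W5}: its best feasible assignment gives total 257.
Every other set of open sites that can feasibly serve all demand totals ≥ 247 even under its best assignment. Minimum: 203.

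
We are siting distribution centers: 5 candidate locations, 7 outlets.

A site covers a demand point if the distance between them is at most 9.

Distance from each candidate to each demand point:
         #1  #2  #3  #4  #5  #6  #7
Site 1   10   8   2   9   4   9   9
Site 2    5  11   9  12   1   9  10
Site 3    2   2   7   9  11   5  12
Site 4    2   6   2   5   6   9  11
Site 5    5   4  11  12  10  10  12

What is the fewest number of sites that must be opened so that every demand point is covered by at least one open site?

Coverage sets (demand points within 9 of each site):
  Site 1: {#2, #3, #4, #5, #6, #7}
  Site 2: {#1, #3, #5, #6}
  Site 3: {#1, #2, #3, #4, #6}
  Site 4: {#1, #2, #3, #4, #5, #6}
  Site 5: {#1, #2}
No single site covers all 7 demand points.
But {Site 1, Site 2} covers everything, so the minimum is 2.

2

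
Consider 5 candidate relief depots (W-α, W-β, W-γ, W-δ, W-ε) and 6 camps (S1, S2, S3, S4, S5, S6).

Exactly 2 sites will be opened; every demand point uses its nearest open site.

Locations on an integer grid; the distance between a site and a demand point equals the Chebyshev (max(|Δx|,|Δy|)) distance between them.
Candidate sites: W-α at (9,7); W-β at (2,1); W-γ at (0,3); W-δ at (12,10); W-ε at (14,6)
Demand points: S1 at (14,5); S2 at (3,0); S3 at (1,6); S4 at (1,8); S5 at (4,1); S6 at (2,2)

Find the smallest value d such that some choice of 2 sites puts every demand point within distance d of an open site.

5

Open {W-α, W-γ}.
  Farthest demand point is S1 at distance 5 (to W-α); all others are ≤ 5.
With {W-γ, W-δ} the worst case is 5.
With {W-γ, W-ε} the worst case is 5.
No size-2 selection achieves below 5.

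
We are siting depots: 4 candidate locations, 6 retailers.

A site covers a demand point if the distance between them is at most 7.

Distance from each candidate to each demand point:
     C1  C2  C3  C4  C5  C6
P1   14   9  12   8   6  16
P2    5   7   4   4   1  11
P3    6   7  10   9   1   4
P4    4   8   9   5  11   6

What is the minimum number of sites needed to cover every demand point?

Coverage sets (demand points within 7 of each site):
  P1: {C5}
  P2: {C1, C2, C3, C4, C5}
  P3: {C1, C2, C5, C6}
  P4: {C1, C4, C6}
No single site covers all 6 demand points.
But {P2, P3} covers everything, so the minimum is 2.

2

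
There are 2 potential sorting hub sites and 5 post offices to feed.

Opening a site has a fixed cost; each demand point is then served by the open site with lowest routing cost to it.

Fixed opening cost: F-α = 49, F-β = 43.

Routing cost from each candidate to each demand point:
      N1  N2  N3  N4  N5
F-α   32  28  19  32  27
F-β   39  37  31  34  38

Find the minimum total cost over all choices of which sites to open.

187

Open {F-α}: assign each demand point to its cheapest open site.
  N1→F-α 32, N2→F-α 28, N3→F-α 19, N4→F-α 32, N5→F-α 27
  routing cost 138, fixed 49 → total 187.
Compare {F-β}: routing cost 179 + fixed 43 = 222.
Compare {F-α, F-β}: routing cost 138 + fixed 92 = 230.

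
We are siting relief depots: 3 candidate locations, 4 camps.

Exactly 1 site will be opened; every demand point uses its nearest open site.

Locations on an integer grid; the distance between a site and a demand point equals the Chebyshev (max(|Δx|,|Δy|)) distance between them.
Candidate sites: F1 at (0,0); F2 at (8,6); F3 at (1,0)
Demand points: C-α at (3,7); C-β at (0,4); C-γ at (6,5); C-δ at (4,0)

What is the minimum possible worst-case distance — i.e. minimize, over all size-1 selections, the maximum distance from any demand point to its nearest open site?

7

Open {F1}.
  Farthest demand point is C-α at distance 7 (to F1); all others are ≤ 7.
With {F3} the worst case is 7.
With {F2} the worst case is 8.
No size-1 selection achieves below 7.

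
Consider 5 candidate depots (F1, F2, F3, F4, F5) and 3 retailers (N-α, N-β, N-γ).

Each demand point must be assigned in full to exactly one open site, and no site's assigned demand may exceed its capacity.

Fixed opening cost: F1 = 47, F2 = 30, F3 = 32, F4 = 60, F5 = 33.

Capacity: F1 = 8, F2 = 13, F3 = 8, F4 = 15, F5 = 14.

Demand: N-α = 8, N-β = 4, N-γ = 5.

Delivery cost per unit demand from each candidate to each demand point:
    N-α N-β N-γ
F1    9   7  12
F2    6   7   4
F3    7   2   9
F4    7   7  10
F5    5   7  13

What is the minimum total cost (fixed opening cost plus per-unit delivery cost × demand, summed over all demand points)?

Open {F2, F3}; cheapest assignment that respects the capacities:
  F2 (cap 13, load 13): N-α, N-γ — cost 8×6 + 5×4 = 68
  F3 (cap 8, load 4): N-β — cost 4×2 = 8
  Shipping 76, fixed 62 → total 138.
  Any other capacity-feasible assignment to {F2, F3} ships for at least 76.
Compare {F2, F5}: its best feasible assignment gives total 151.
Compare {F2, F3, F5}: its best feasible assignment gives total 163.
Every other set of open sites that can feasibly serve all demand totals ≥ 151 even under its best assignment. Minimum: 138.

138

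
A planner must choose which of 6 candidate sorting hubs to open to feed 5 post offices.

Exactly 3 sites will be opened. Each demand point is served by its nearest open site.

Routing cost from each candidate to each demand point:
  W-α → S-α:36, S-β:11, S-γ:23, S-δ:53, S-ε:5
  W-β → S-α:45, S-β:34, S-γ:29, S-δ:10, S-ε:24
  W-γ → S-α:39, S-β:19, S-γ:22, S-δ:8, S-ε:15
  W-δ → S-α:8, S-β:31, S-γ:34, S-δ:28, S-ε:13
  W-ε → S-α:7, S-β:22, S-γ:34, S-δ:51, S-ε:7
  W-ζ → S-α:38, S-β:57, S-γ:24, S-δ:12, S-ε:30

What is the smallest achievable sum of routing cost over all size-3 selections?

Open {W-α, W-γ, W-ε}.
  S-α→W-ε 7, S-β→W-α 11, S-γ→W-γ 22, S-δ→W-γ 8, S-ε→W-α 5  ⇒ total 53.
Compare {W-α, W-γ, W-δ}: total 54.
Compare {W-α, W-β, W-ε}: total 56.
No size-3 selection does better; minimum is 53.

53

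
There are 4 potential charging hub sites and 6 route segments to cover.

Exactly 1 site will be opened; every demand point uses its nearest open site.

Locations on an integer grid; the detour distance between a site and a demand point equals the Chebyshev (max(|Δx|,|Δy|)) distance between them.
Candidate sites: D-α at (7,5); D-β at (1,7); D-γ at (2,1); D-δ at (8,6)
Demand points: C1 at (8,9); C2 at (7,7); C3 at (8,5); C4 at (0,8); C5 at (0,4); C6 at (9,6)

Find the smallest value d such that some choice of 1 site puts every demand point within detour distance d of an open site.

Open {D-α}.
  Farthest demand point is C4 at detour distance 7 (to D-α); all others are ≤ 7.
With {D-β} the worst case is 8.
With {D-γ} the worst case is 8.
No size-1 selection achieves below 7.

7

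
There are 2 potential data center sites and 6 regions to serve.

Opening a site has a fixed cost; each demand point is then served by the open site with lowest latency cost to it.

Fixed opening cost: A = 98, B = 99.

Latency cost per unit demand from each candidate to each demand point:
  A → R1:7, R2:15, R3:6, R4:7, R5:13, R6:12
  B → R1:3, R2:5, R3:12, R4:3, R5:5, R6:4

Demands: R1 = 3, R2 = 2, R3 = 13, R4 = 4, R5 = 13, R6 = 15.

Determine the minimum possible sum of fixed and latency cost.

Open {B}: assign each demand point to its cheapest open site.
  R1→B 3×3=9, R2→B 2×5=10, R3→B 13×12=156, R4→B 4×3=12, R5→B 13×5=65, R6→B 15×4=60
  latency cost 312, fixed 99 → total 411.
Compare {A, B}: latency cost 234 + fixed 197 = 431.
Compare {A}: latency cost 506 + fixed 98 = 604.

411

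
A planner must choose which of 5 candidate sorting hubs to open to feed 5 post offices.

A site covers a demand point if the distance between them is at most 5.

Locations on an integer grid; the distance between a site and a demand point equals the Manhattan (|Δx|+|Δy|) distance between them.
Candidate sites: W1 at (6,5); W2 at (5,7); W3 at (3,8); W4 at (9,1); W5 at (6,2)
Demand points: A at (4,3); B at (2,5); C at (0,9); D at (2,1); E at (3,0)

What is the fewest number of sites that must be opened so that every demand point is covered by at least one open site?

Coverage sets (demand points within 5 of each site):
  W1: {A, B}
  W2: {A, B}
  W3: {B, C}
  W4: {}
  W5: {A, D, E}
No single site covers all 5 demand points.
But {W3, W5} covers everything, so the minimum is 2.

2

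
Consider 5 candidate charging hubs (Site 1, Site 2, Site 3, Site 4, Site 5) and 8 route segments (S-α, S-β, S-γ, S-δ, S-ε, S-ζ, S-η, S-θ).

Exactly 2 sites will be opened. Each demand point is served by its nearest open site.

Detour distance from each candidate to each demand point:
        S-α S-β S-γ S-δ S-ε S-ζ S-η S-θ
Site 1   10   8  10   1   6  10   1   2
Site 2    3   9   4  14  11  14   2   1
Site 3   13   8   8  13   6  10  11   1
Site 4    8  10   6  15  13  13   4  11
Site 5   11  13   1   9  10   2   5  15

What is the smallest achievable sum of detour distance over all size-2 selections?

Open {Site 1, Site 5}.
  S-α→Site 1 10, S-β→Site 1 8, S-γ→Site 5 1, S-δ→Site 1 1, S-ε→Site 1 6, S-ζ→Site 5 2, S-η→Site 1 1, S-θ→Site 1 2  ⇒ total 31.
Compare {Site 1, Site 2}: total 34.
Compare {Site 2, Site 5}: total 37.
No size-2 selection does better; minimum is 31.

31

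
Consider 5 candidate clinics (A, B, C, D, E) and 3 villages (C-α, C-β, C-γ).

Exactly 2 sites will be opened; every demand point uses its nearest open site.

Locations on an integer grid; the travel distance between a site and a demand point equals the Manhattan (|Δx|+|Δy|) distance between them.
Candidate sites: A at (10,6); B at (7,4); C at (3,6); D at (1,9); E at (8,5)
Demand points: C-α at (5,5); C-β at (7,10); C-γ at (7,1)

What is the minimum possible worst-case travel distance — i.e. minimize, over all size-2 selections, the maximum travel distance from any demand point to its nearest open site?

Open {A, B}.
  Farthest demand point is C-β at travel distance 6 (to B); all others are ≤ 6.
With {A, E} the worst case is 6.
With {B, C} the worst case is 6.
No size-2 selection achieves below 6.

6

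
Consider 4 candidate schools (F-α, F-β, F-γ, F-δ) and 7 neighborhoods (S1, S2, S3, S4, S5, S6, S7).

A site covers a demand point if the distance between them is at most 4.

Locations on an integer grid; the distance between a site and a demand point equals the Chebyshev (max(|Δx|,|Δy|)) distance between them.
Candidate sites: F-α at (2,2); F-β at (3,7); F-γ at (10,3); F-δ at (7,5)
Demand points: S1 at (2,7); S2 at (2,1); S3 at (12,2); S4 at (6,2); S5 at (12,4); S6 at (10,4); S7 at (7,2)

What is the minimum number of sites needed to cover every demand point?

Coverage sets (demand points within 4 of each site):
  F-α: {S2, S4}
  F-β: {S1}
  F-γ: {S3, S4, S5, S6, S7}
  F-δ: {S4, S6, S7}
No 2 sites suffice: every size-2 union leaves at least one demand point uncovered.
But {F-α, F-β, F-γ} covers everything, so the minimum is 3.

3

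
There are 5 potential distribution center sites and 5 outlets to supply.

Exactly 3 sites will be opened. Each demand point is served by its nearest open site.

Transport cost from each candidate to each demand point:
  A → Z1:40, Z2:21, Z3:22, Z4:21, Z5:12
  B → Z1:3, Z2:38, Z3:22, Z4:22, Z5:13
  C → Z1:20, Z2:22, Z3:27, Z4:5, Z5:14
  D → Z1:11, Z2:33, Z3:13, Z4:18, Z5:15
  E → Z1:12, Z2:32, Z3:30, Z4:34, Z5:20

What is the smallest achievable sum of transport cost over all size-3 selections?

Open {B, C, D}.
  Z1→B 3, Z2→C 22, Z3→D 13, Z4→C 5, Z5→B 13  ⇒ total 56.
Compare {A, C, D}: total 62.
Compare {A, B, C}: total 63.
No size-3 selection does better; minimum is 56.

56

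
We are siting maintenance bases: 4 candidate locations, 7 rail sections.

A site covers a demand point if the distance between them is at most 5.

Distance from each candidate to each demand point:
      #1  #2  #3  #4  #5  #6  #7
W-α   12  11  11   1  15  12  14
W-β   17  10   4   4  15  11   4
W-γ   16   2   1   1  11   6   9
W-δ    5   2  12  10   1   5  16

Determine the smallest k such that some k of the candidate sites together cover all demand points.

Coverage sets (demand points within 5 of each site):
  W-α: {#4}
  W-β: {#3, #4, #7}
  W-γ: {#2, #3, #4}
  W-δ: {#1, #2, #5, #6}
No single site covers all 7 demand points.
But {W-β, W-δ} covers everything, so the minimum is 2.

2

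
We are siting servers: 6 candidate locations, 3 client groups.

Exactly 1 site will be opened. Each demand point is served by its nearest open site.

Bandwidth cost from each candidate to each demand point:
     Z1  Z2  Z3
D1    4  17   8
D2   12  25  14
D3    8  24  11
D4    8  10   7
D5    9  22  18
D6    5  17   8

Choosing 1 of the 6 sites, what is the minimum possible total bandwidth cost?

25

Open {D4}.
  Z1→D4 8, Z2→D4 10, Z3→D4 7  ⇒ total 25.
Compare {D1}: total 29.
Compare {D6}: total 30.
No size-1 selection does better; minimum is 25.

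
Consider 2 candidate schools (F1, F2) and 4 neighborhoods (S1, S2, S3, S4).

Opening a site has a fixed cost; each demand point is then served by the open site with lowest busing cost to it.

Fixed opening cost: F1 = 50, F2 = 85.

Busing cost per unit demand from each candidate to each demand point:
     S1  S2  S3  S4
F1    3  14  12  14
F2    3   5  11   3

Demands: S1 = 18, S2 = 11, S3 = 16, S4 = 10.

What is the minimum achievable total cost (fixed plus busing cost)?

Open {F2}: assign each demand point to its cheapest open site.
  S1→F2 18×3=54, S2→F2 11×5=55, S3→F2 16×11=176, S4→F2 10×3=30
  busing cost 315, fixed 85 → total 400.
Compare {F1, F2}: busing cost 315 + fixed 135 = 450.
Compare {F1}: busing cost 540 + fixed 50 = 590.

400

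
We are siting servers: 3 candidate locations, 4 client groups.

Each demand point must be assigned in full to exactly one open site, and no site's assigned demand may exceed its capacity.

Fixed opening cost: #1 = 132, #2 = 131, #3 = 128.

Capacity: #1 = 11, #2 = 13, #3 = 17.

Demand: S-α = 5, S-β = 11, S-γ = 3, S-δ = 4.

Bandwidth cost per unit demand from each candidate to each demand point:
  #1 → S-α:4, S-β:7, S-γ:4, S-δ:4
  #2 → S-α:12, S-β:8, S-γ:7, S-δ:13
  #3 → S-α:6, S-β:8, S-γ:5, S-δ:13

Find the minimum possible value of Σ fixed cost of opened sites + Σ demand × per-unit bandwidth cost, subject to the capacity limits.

399

Open {#1, #3}; cheapest assignment that respects the capacities:
  #1 (cap 11, load 9): S-α, S-δ — cost 5×4 + 4×4 = 36
  #3 (cap 17, load 14): S-β, S-γ — cost 11×8 + 3×5 = 103
  Shipping 139, fixed 260 → total 399.
  Any other capacity-feasible assignment to {#1, #3} ships for at least 139.
Compare {#2, #3}: its best feasible assignment gives total 444.
Compare {#1, #2}: its best feasible assignment gives total 473.
Every other set of open sites that can feasibly serve all demand totals ≥ 444 even under its best assignment. Minimum: 399.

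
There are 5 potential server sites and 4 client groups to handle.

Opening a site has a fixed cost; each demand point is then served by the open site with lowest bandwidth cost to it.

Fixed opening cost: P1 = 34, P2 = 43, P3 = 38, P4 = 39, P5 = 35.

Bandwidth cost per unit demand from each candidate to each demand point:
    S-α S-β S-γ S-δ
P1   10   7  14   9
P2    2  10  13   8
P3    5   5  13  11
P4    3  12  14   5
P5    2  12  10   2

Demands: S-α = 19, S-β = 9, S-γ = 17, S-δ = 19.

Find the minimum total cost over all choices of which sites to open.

364

Open {P3, P5}: assign each demand point to its cheapest open site.
  S-α→P5 19×2=38, S-β→P3 9×5=45, S-γ→P5 17×10=170, S-δ→P5 19×2=38
  bandwidth cost 291, fixed 73 → total 364.
Compare {P1, P5}: bandwidth cost 309 + fixed 69 = 378.
Compare {P5}: bandwidth cost 354 + fixed 35 = 389.
Compare {P1, P3, P5}: bandwidth cost 291 + fixed 107 = 398.
All other subsets cost ≥ 378. Minimum total cost: 364.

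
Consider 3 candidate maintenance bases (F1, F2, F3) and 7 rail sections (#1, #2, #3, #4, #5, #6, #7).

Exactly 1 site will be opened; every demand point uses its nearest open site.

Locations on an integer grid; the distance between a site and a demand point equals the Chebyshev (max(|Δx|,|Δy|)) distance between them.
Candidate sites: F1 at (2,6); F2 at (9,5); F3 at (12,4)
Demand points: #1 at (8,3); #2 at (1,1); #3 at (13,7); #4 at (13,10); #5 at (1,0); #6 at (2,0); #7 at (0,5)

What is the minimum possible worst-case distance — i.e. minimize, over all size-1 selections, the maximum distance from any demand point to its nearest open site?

9

Open {F2}.
  Farthest demand point is #7 at distance 9 (to F2); all others are ≤ 9.
With {F1} the worst case is 11.
With {F3} the worst case is 12.
No size-1 selection achieves below 9.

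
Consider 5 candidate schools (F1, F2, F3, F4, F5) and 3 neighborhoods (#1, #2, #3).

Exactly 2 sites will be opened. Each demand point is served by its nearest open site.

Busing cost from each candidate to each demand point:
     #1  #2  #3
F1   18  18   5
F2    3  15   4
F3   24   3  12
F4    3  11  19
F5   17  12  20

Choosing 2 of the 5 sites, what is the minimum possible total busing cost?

10

Open {F2, F3}.
  #1→F2 3, #2→F3 3, #3→F2 4  ⇒ total 10.
Compare {F2, F4}: total 18.
Compare {F3, F4}: total 18.
No size-2 selection does better; minimum is 10.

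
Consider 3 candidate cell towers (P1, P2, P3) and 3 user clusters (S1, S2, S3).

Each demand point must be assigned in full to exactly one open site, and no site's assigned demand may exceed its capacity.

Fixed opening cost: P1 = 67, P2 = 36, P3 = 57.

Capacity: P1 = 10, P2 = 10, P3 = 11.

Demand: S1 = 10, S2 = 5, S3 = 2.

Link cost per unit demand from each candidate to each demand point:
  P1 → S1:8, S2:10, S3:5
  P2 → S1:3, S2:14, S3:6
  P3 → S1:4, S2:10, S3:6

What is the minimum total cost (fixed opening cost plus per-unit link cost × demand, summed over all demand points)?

185

Open {P2, P3}; cheapest assignment that respects the capacities:
  P2 (cap 10, load 10): S1 — cost 10×3 = 30
  P3 (cap 11, load 7): S2, S3 — cost 5×10 + 2×6 = 62
  Shipping 92, fixed 93 → total 185.
  Any other capacity-feasible assignment to {P2, P3} ships for at least 92.
Compare {P1, P2}: its best feasible assignment gives total 193.
Compare {P1, P3}: its best feasible assignment gives total 224.
Every other set of open sites that can feasibly serve all demand totals ≥ 193 even under its best assignment. Minimum: 185.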